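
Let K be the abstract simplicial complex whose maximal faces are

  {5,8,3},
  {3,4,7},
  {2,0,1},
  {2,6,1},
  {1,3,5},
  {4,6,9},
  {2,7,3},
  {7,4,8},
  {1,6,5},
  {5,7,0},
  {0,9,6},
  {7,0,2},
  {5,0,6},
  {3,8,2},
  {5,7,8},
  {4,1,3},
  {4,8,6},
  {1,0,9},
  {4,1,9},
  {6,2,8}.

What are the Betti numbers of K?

b_0 = 1, b_1 = 1, b_2 = 0.

Fix the vertex order 0 < 1 < 2 < 3 < 4 < 5 < 6 < 7 < 8 < 9 and write every simplex with vertices in increasing order. Then dim K = 2 and the simplices of K are:

  0-simplices (10): [0], [1], [2], [3], [4], [5], [6], [7], [8], [9]
  1-simplices (30): (30 of them)
  2-simplices (20): (20 of them)

giving chain groups C_0 ≅ Z^10, C_1 ≅ Z^30, C_2 ≅ Z^20.

Boundary ∂_1: C_1 → C_0 maps an edge to its endpoints' difference, ∂[p,q] = q − p. For instance
  ∂[1,5] = [5] − [1].
The 10×30 boundary matrix has rank 9 and Smith normal form diag(1,1,1,1,1,1,1,1,1).

Boundary ∂_2: C_2 → C_1 sends each 2-simplex [p,q,r] to [q,r] − [p,r] + [p,q]. For instance
  ∂[4,6,8] = [6,8] − [4,8] + [4,6],
  ∂[1,5,6] = [5,6] − [1,6] + [1,5].
As a 30×20 matrix over Z this has rank 20, with invariant factors (1,1,1,1,1,1,1,1,1,1,1,1,1,1,1,1,1,1,1,2).

From H_k ≅ ker(∂_k) / im(∂_{k+1}) we obtain:

  H_0: rank C_0 − rank ∂_1 = 10 − 9 = 1, and the invariant factors of ∂_1 are all 1, so H_0 ≅ Z.
  H_1: rank ker ∂_1 − rank ∂_2 = (30 − 9) − 20 = 1, and ∂_2 has invariant factor 2 > 1, so H_1 ≅ Z ⊕ Z/2.
  H_2: rank ker ∂_2 − rank ∂_3 = (20 − 20) − 0 = 0, and there is no ∂_3, so H_2 ≅ 0.

(K is a triangulation of the Klein bottle.)

Hence the Betti numbers are b_0 = 1, b_1 = 1, b_2 = 0.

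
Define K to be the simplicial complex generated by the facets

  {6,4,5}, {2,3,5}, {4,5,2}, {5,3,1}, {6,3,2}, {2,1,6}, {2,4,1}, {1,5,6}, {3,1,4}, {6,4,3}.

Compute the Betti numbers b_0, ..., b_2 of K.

We work with the vertex ordering 1 < 2 < 3 < 4 < 5 < 6. The simplices of K, each written with vertices in increasing order, are:

  0-simplices (6): [1], [2], [3], [4], [5], [6]
  1-simplices (15): [1,2], [1,3], [1,4], [1,5], [1,6], [2,3], [2,4], [2,5], [2,6], [3,4], [3,5], [3,6], [4,5], [4,6], [5,6]
  2-simplices (10): [1,2,4], [1,2,6], [1,3,4], [1,3,5], [1,5,6], [2,3,5], [2,3,6], [2,4,5], [3,4,6], [4,5,6]

so the chain groups are C_0 ≅ Z^6, C_1 ≅ Z^15, C_2 ≅ Z^10.

The boundary map ∂_1: C_1 → C_0 is given by ∂[p,q] = [q] − [p]. For instance
  ∂[1,3] = [3] − [1].
As a 6×15 matrix over Z this has rank 5, with invariant factors (1,1,1,1,1).

Boundary ∂_2: C_2 → C_1 maps a triangle to the signed sum of its edges. For instance
  ∂[4,5,6] = [5,6] − [4,6] + [4,5],
  ∂[3,4,6] = [4,6] − [3,6] + [3,4].
This gives a 15×10 integer matrix of rank 10; reducing to Smith normal form yields diagonal entries (1,1,1,1,1,1,1,1,1,2).

Reading off H_k = ker ∂_k / im ∂_{k+1}:

  H_0: rank C_0 − rank ∂_1 = 6 − 5 = 1, and the invariant factors of ∂_1 are all 1, so H_0 ≅ Z.
  H_1: rank ker ∂_1 − rank ∂_2 = (15 − 5) − 10 = 0, and ∂_2 has invariant factor 2 > 1, so H_1 ≅ Z/2Z.
  H_2: rank ker ∂_2 − rank ∂_3 = (10 − 10) − 0 = 0, and there is no ∂_3, so H_2 ≅ 0.

Hence the Betti numbers are b_0 = 1, b_1 = 0, b_2 = 0.

b_0 = 1, b_1 = 0, b_2 = 0.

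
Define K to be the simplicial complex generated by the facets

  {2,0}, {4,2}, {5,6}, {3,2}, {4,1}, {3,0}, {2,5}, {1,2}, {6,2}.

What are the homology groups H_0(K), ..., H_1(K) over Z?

Fix the vertex order 0 < 1 < 2 < 3 < 4 < 5 < 6 and write every simplex with vertices in increasing order. Then dim K = 1 and the simplices of K are:

  0-simplices (7): [0], [1], [2], [3], [4], [5], [6]
  1-simplices (9): [0,2], [0,3], [1,2], [1,4], [2,3], [2,4], [2,5], [2,6], [5,6]

so the chain groups are C_0 ≅ Z^7, C_1 ≅ Z^9.

Boundary ∂_1: C_1 → C_0 sends each edge [p,q] (with p < q) to q − p.
This gives a 7×9 integer matrix of rank 6; reducing to Smith normal form yields diagonal entries (1,1,1,1,1,1).

Computing H_k = (kernel of ∂_k) / (image of ∂_{k+1}):

  H_0: rank C_0 − rank ∂_1 = 7 − 6 = 1, and the invariant factors of ∂_1 are all 1, so H_0 ≅ Z.
  H_1: rank ker ∂_1 − rank ∂_2 = (9 − 6) − 0 = 3, and there is no ∂_2, so H_1 ≅ Z^3.

H_0 ≅ Z,  H_1 ≅ Z^3.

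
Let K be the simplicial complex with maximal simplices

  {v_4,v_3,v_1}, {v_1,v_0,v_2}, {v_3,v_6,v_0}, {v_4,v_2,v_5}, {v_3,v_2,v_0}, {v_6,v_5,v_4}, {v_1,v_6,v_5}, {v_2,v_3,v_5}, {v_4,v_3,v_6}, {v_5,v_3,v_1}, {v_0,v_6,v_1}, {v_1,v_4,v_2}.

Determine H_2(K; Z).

Fix the vertex order v_0 < v_1 < v_2 < v_3 < v_4 < v_5 < v_6 and write every simplex with vertices in increasing order. Then dim K = 2 and the simplices of K are:

  0-simplices (7): [v_0], [v_1], [v_2], [v_3], [v_4], [v_5], [v_6]
  1-simplices (18): (18 of them)
  2-simplices (12): (12 of them)

giving chain groups C_0 ≅ Z^7, C_1 ≅ Z^18, C_2 ≅ Z^12.

∂_1: C_1 → C_0 sends each edge [p,q] (with p < q) to q − p. For instance
  ∂[v_1,v_5] = [v_5] − [v_1].
The resulting 7×18 matrix has rank 6, and its Smith normal form has invariant factors (1,1,1,1,1,1).

Boundary ∂_2: C_2 → C_1 acts by ∂[p,q,r] = [q,r] − [p,r] + [p,q]. For instance
  ∂[v_0,v_3,v_6] = [v_3,v_6] − [v_0,v_6] + [v_0,v_3],
  ∂[v_0,v_2,v_3] = [v_2,v_3] − [v_0,v_3] + [v_0,v_2].
As a 18×12 matrix over Z this has rank 12, with invariant factors (1,1,1,1,1,1,1,1,1,1,1,2).

Now H_k = ker ∂_k / im ∂_{k+1}, so:

  H_2: rank ker ∂_2 − rank ∂_3 = (12 − 12) − 0 = 0, and there is no ∂_3, so H_2 = 0.

H_2 = 0.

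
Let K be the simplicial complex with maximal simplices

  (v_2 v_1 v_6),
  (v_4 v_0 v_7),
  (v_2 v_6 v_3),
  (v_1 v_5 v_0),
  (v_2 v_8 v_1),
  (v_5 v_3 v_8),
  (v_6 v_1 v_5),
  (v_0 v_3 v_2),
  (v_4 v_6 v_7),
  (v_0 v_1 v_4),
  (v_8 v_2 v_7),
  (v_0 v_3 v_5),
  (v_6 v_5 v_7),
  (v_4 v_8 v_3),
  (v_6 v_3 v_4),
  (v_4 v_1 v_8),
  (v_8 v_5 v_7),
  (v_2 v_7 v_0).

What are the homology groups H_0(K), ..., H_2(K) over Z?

H_0 = Z,  H_1 = Z^2,  H_2 = Z.

Take the total order v_0 < v_1 < v_2 < v_3 < v_4 < v_5 < v_6 < v_7 < v_8 on the vertex set. Then K (dimension 2) consists of the simplices:

  0-simplices (9): [v_0], [v_1], [v_2], [v_3], [v_4], [v_5], [v_6], [v_7], [v_8]
  1-simplices (27): (27 of them)
  2-simplices (18): (18 of them)

giving chain groups C_0 ≅ Z^9, C_1 ≅ Z^27, C_2 ≅ Z^18.

The boundary map ∂_1: C_1 → C_0 sends each edge [p,q] (with p < q) to q − p.
This gives a 9×27 integer matrix of rank 8; reducing to Smith normal form yields diagonal entries (1,1,1,1,1,1,1,1).

∂_2: C_2 → C_1 sends each 2-simplex [p,q,r] to [q,r] − [p,r] + [p,q]. For instance
  ∂[v_4,v_6,v_7] = [v_6,v_7] − [v_4,v_7] + [v_4,v_6],
  ∂[v_5,v_7,v_8] = [v_7,v_8] − [v_5,v_8] + [v_5,v_7].
As a 27×18 matrix over Z this has rank 17, with invariant factors (1,1,1,1,1,1,1,1,1,1,1,1,1,1,1,1,1).

Now H_k = ker ∂_k / im ∂_{k+1}, so:

  H_0: rank C_0 − rank ∂_1 = 9 − 8 = 1, and the invariant factors of ∂_1 are all 1, so H_0 ≅ Z.
  H_1: rank ker ∂_1 − rank ∂_2 = (27 − 8) − 17 = 2, and the invariant factors of ∂_2 are all 1, so H_1 ≅ Z^2.
  H_2: rank ker ∂_2 − rank ∂_3 = (18 − 17) − 0 = 1, and there is no ∂_3, so H_2 ≅ Z.

(K is a triangulation of the torus T^2.)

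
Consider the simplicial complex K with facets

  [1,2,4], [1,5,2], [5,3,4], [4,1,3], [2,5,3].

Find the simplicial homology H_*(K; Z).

H_0 = Z,  H_1 = Z,  H_2 = 0.

Order the vertices as 1 < 2 < 3 < 4 < 5. Listing each simplex with vertices in this order, K has dimension 2 with simplices:

  0-simplices (5): [1], [2], [3], [4], [5]
  1-simplices (10): [1,2], [1,3], [1,4], [1,5], [2,3], [2,4], [2,5], [3,4], [3,5], [4,5]
  2-simplices (5): [1,2,4], [1,2,5], [1,3,4], [2,3,5], [3,4,5]

so the chain groups are C_0 ≅ Z^5, C_1 ≅ Z^10, C_2 ≅ Z^5.

∂_1: C_1 → C_0 maps an edge to its endpoints' difference, ∂[p,q] = q − p.
As a 5×10 matrix over Z this has rank 4, with invariant factors (1,1,1,1).

The boundary map ∂_2: C_2 → C_1 acts by ∂[p,q,r] = [q,r] − [p,r] + [p,q]. For instance
  ∂[1,3,4] = [3,4] − [1,4] + [1,3],
  ∂[1,2,4] = [2,4] − [1,4] + [1,2].
This gives a 10×5 integer matrix of rank 5; reducing to Smith normal form yields diagonal entries (1,1,1,1,1).

Now H_k = ker ∂_k / im ∂_{k+1}, so:

  H_0: rank C_0 − rank ∂_1 = 5 − 4 = 1, and the invariant factors of ∂_1 are all 1, so H_0 ≅ Z.
  H_1: rank ker ∂_1 − rank ∂_2 = (10 − 4) − 5 = 1, and the invariant factors of ∂_2 are all 1, so H_1 ≅ Z.
  H_2: rank ker ∂_2 − rank ∂_3 = (5 − 5) − 0 = 0, and there is no ∂_3, so H_2 ≅ 0.

As a check, the Euler characteristic is 5 − 10 + 5 = 0, which agrees with 1 − 1 + 0 = 0.
(K is a triangulation of the Möbius band.)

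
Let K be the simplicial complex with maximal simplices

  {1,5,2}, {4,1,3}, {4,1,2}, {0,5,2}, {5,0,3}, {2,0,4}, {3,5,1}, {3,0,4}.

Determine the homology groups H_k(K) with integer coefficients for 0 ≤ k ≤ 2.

H_0 ≅ Z,  H_1 = 0,  H_2 ≅ Z.

Take the total order 0 < 1 < 2 < 3 < 4 < 5 on the vertex set. Then K (dimension 2) consists of the simplices:

  0-simplices (6): [0], [1], [2], [3], [4], [5]
  1-simplices (12): [0,2], [0,3], [0,4], [0,5], [1,2], [1,3], [1,4], [1,5], [2,4], [2,5], [3,4], [3,5]
  2-simplices (8): [0,2,4], [0,2,5], [0,3,4], [0,3,5], [1,2,4], [1,2,5], [1,3,4], [1,3,5]

Hence C_0 ≅ Z^6, C_1 ≅ Z^12, C_2 ≅ Z^8.

Boundary ∂_1: C_1 → C_0 maps an edge to its endpoints' difference, ∂[p,q] = q − p.
The 6×12 boundary matrix has rank 5 and Smith normal form diag(1,1,1,1,1).

Boundary ∂_2: C_2 → C_1 acts by ∂[p,q,r] = [q,r] − [p,r] + [p,q]. For instance
  ∂[0,2,4] = [2,4] − [0,4] + [0,2],
  ∂[0,3,5] = [3,5] − [0,5] + [0,3].
This gives a 12×8 integer matrix of rank 7; reducing to Smith normal form yields diagonal entries (1,1,1,1,1,1,1).

From H_k ≅ ker(∂_k) / im(∂_{k+1}) we obtain:

  H_0: rank C_0 − rank ∂_1 = 6 − 5 = 1, and the invariant factors of ∂_1 are all 1, so H_0 ≅ Z.
  H_1: rank ker ∂_1 − rank ∂_2 = (12 − 5) − 7 = 0, and the invariant factors of ∂_2 are all 1, so H_1 ≅ 0.
  H_2: rank ker ∂_2 − rank ∂_3 = (8 − 7) − 0 = 1, and there is no ∂_3, so H_2 ≅ Z.

(K is a triangulation of the 2-sphere S^2.)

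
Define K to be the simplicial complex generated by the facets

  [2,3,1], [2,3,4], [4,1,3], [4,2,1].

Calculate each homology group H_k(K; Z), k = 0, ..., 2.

H_0 = Z,  H_1 = 0,  H_2 = Z.

K has 4 vertices, 6 edges, 4 triangles.
rank ∂_0 = 0, rank ∂_1 = 3 ⇒ b_0 = 4 − 0 − 3 = 1; all invariant factors of ∂_1 are 1 so no torsion. So H_0 = Z.
rank ∂_1 = 3, rank ∂_2 = 3 ⇒ b_1 = 6 − 3 − 3 = 0; all invariant factors of ∂_2 are 1 so no torsion. So H_1 = 0.
rank ∂_2 = 3, rank ∂_3 = 0 ⇒ b_2 = 4 − 3 − 0 = 1. So H_2 = Z.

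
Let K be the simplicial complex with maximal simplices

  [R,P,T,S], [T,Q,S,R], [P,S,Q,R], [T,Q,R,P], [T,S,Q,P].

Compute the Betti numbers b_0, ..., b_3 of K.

Order the vertices as P < Q < R < S < T. Listing each simplex with vertices in this order, K has dimension 3 with simplices:

  0-simplices (5): P, Q, R, S, T
  1-simplices (10): PQ, PR, PS, PT, QR, QS, QT, RS, RT, ST
  2-simplices (10): PQR, PQS, PQT, PRS, PRT, PST, QRS, QRT, QST, RST
  3-simplices (5): PQRS, PQRT, PQST, PRST, QRST

Hence C_0 ≅ Z^5, C_1 ≅ Z^10, C_2 ≅ Z^10, C_3 ≅ Z^5.

Boundary ∂_1: C_1 → C_0 maps an edge to its endpoints' difference, ∂[p,q] = q − p.
The 5×10 boundary matrix has rank 4 and Smith normal form diag(1,1,1,1).

Boundary ∂_2: C_2 → C_1 acts by ∂[p,q,r] = [q,r] − [p,r] + [p,q]. For instance
  ∂PRS = RS − PS + PR,
  ∂QST = ST − QT + QS.
This gives a 10×10 integer matrix of rank 6; reducing to Smith normal form yields diagonal entries (1,1,1,1,1,1).

∂_3: C_3 → C_2 sends each 3-simplex σ to the alternating sum Σ_i (−1)^i (σ with its i-th vertex removed). For instance
  ∂PQRT = QRT − PRT + PQT − PQR,
  ∂PQST = QST − PST + PQT − PQS.
As a 10×5 matrix over Z this has rank 4, with invariant factors (1,1,1,1).

From H_k ≅ ker(∂_k) / im(∂_{k+1}) we obtain:

  H_0: rank C_0 − rank ∂_1 = 5 − 4 = 1, and the invariant factors of ∂_1 are all 1, so H_0 ≅ Z.
  H_1: rank ker ∂_1 − rank ∂_2 = (10 − 4) − 6 = 0, and the invariant factors of ∂_2 are all 1, so H_1 ≅ 0.
  H_2: rank ker ∂_2 − rank ∂_3 = (10 − 6) − 4 = 0, and the invariant factors of ∂_3 are all 1, so H_2 ≅ 0.
  H_3: rank ker ∂_3 − rank ∂_4 = (5 − 4) − 0 = 1, and there is no ∂_4, so H_3 ≅ Z.

Hence the Betti numbers are b_0 = 1, b_1 = 0, b_2 = 0, b_3 = 1.

b_0 = 1, b_1 = 0, b_2 = 0, b_3 = 1.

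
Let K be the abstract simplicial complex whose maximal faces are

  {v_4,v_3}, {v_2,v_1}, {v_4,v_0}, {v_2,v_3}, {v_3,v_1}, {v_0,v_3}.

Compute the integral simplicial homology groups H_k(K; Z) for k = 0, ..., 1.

Order the vertices as v_0 < v_1 < v_2 < v_3 < v_4. Listing each simplex with vertices in this order, K has dimension 1 with simplices:

  0-simplices (5): [v_0], [v_1], [v_2], [v_3], [v_4]
  1-simplices (6): [v_0,v_3], [v_0,v_4], [v_1,v_2], [v_1,v_3], [v_2,v_3], [v_3,v_4]

so the chain groups are C_0 ≅ Z^5, C_1 ≅ Z^6.

The boundary map ∂_1: C_1 → C_0 sends each edge [p,q] (with p < q) to q − p. For instance
  ∂[v_1,v_2] = [v_2] − [v_1].
This gives a 5×6 integer matrix of rank 4; reducing to Smith normal form yields diagonal entries (1,1,1,1).

Computing H_k = (kernel of ∂_k) / (image of ∂_{k+1}):

  H_0: rank C_0 − rank ∂_1 = 5 − 4 = 1, and the invariant factors of ∂_1 are all 1, so H_0 = Z.
  H_1: rank ker ∂_1 − rank ∂_2 = (6 − 4) − 0 = 2, and there is no ∂_2, so H_1 = Z^2.

H_0 = Z,  H_1 = Z^2.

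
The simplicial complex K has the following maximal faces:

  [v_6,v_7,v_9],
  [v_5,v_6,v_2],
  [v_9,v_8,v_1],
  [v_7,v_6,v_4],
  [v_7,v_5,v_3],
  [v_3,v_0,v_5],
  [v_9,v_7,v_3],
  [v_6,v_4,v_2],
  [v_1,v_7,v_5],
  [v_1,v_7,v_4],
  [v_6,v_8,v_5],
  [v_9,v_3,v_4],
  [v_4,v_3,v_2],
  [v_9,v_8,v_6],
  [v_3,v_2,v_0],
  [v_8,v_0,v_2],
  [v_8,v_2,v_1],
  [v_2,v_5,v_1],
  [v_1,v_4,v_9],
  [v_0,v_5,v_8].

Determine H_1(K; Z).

Take the total order v_0 < v_1 < v_2 < v_3 < v_4 < v_5 < v_6 < v_7 < v_8 < v_9 on the vertex set. Then K (dimension 2) consists of the simplices:

  0-simplices (10): [v_0], [v_1], [v_2], [v_3], [v_4], [v_5], [v_6], [v_7], [v_8], [v_9]
  1-simplices (30): (30 of them)
  2-simplices (20): (20 of them)

so the chain groups are C_0 ≅ Z^10, C_1 ≅ Z^30, C_2 ≅ Z^20.

The boundary map ∂_1: C_1 → C_0 is given by ∂[p,q] = [q] − [p]. For instance
  ∂[v_3,v_5] = [v_5] − [v_3].
The 10×30 boundary matrix has rank 9 and Smith normal form diag(1,1,1,1,1,1,1,1,1).

The boundary map ∂_2: C_2 → C_1 maps a triangle to the signed sum of its edges. For instance
  ∂[v_2,v_4,v_6] = [v_4,v_6] − [v_2,v_6] + [v_2,v_4],
  ∂[v_3,v_5,v_7] = [v_5,v_7] − [v_3,v_7] + [v_3,v_5].
This gives a 30×20 integer matrix of rank 20; reducing to Smith normal form yields diagonal entries (1,1,1,1,1,1,1,1,1,1,1,1,1,1,1,1,1,1,1,2).

Computing H_k = (kernel of ∂_k) / (image of ∂_{k+1}):

  H_1: rank ker ∂_1 − rank ∂_2 = (30 − 9) − 20 = 1, and ∂_2 has invariant factor 2 > 1, so H_1 ≅ Z ⊕ Z/2.

H_1 = Z ⊕ Z/2.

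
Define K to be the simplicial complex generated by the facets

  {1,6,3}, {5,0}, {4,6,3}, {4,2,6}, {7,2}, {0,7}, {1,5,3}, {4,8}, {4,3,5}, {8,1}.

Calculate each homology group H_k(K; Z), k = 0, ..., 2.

Take the total order 0 < 1 < 2 < 3 < 4 < 5 < 6 < 7 < 8 on the vertex set. Then K (dimension 2) consists of the simplices:

  0-simplices (9): [0], [1], [2], [3], [4], [5], [6], [7], [8]
  1-simplices (15): [0,5], [0,7], [1,3], [1,5], [1,6], [1,8], [2,4], [2,6], [2,7], [3,4], [3,5], [3,6], [4,5], [4,6], [4,8]
  2-simplices (5): [1,3,5], [1,3,6], [2,4,6], [3,4,5], [3,4,6]

so the chain groups are C_0 ≅ Z^9, C_1 ≅ Z^15, C_2 ≅ Z^5.

Boundary ∂_1: C_1 → C_0 sends each edge [p,q] (with p < q) to q − p. For instance
  ∂[2,7] = [7] − [2].
This gives a 9×15 integer matrix of rank 8; reducing to Smith normal form yields diagonal entries (1,1,1,1,1,1,1,1).

The boundary map ∂_2: C_2 → C_1 sends each 2-simplex [p,q,r] to [q,r] − [p,r] + [p,q]. For instance
  ∂[3,4,5] = [4,5] − [3,5] + [3,4],
  ∂[3,4,6] = [4,6] − [3,6] + [3,4].
The 15×5 boundary matrix has rank 5 and Smith normal form diag(1,1,1,1,1).

Computing H_k = (kernel of ∂_k) / (image of ∂_{k+1}):

  H_0: rank C_0 − rank ∂_1 = 9 − 8 = 1, and the invariant factors of ∂_1 are all 1, so H_0 = Z.
  H_1: rank ker ∂_1 − rank ∂_2 = (15 − 8) − 5 = 2, and the invariant factors of ∂_2 are all 1, so H_1 = Z^2.
  H_2: rank ker ∂_2 − rank ∂_3 = (5 − 5) − 0 = 0, and there is no ∂_3, so H_2 = 0.

As a check, the Euler characteristic is 9 − 15 + 5 = -1, which agrees with 1 − 2 + 0 = -1.

H_0 = Z,  H_1 = Z^2,  H_2 = 0.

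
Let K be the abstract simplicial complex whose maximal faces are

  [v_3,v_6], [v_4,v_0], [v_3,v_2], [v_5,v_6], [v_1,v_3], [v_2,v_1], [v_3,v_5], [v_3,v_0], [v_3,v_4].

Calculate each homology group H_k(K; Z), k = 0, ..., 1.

Fix the vertex order v_0 < v_1 < v_2 < v_3 < v_4 < v_5 < v_6 and write every simplex with vertices in increasing order. Then dim K = 1 and the simplices of K are:

  0-simplices (7): [v_0], [v_1], [v_2], [v_3], [v_4], [v_5], [v_6]
  1-simplices (9): [v_0,v_3], [v_0,v_4], [v_1,v_2], [v_1,v_3], [v_2,v_3], [v_3,v_4], [v_3,v_5], [v_3,v_6], [v_5,v_6]

giving chain groups C_0 ≅ Z^7, C_1 ≅ Z^9.

∂_1: C_1 → C_0 maps an edge to its endpoints' difference, ∂[p,q] = q − p.
The 7×9 boundary matrix has rank 6 and Smith normal form diag(1,1,1,1,1,1).

Computing H_k = (kernel of ∂_k) / (image of ∂_{k+1}):

  H_0: rank C_0 − rank ∂_1 = 7 − 6 = 1, and the invariant factors of ∂_1 are all 1, so H_0 ≅ Z.
  H_1: rank ker ∂_1 − rank ∂_2 = (9 − 6) − 0 = 3, and there is no ∂_2, so H_1 ≅ Z^3.

(K is a triangulation of a wedge of 3 circles.)

H_0 ≅ Z,  H_1 ≅ Z^3.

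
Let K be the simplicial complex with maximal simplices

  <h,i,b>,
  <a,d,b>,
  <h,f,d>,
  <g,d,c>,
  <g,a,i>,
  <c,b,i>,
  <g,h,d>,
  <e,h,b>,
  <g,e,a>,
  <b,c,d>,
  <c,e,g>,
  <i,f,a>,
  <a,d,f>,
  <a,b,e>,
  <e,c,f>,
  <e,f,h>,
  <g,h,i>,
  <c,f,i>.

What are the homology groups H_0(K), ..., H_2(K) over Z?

H_0 = Z,  H_1 = Z^2,  H_2 = Z.

Take the total order a < b < c < d < e < f < g < h < i on the vertex set. Then K (dimension 2) consists of the simplices:

  0-simplices (9): a, b, c, d, e, f, g, h, i
  1-simplices (27): ab, ad, ae, af, ag, ai, bc, bd, be, bh, bi, cd, ce, cf, cg, ci, df, dg, dh, ef, eg, eh, fh, fi, gh, gi, hi
  2-simplices (18): abd, abe, adf, aeg, afi, agi, bcd, bci, beh, bhi, cdg, cef, ceg, cfi, dfh, dgh, efh, ghi

so the chain groups are C_0 ≅ Z^9, C_1 ≅ Z^27, C_2 ≅ Z^18.

∂_1: C_1 → C_0 sends each edge [p,q] (with p < q) to q − p.
The 9×27 boundary matrix has rank 8 and Smith normal form diag(1,1,1,1,1,1,1,1).

The boundary map ∂_2: C_2 → C_1 maps a triangle to the signed sum of its edges. For instance
  ∂beh = eh − bh + be,
  ∂efh = fh − eh + ef.
The 27×18 boundary matrix has rank 17 and Smith normal form diag(1,1,1,1,1,1,1,1,1,1,1,1,1,1,1,1,1).

From H_k ≅ ker(∂_k) / im(∂_{k+1}) we obtain:

  H_0: rank C_0 − rank ∂_1 = 9 − 8 = 1, and the invariant factors of ∂_1 are all 1, so H_0 ≅ Z.
  H_1: rank ker ∂_1 − rank ∂_2 = (27 − 8) − 17 = 2, and the invariant factors of ∂_2 are all 1, so H_1 ≅ Z^2.
  H_2: rank ker ∂_2 − rank ∂_3 = (18 − 17) − 0 = 1, and there is no ∂_3, so H_2 ≅ Z.

(K is a triangulation of the torus T^2.)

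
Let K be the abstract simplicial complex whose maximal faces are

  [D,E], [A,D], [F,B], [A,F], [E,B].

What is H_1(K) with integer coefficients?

H_1 = Z.

Fix the vertex order A < B < D < E < F and write every simplex with vertices in increasing order. Then dim K = 1 and the simplices of K are:

  0-simplices (5): A, B, D, E, F
  1-simplices (5): AD, AF, BE, BF, DE

so the chain groups are C_0 ≅ Z^5, C_1 ≅ Z^5.

Boundary ∂_1: C_1 → C_0 is given by ∂[p,q] = [q] − [p]. For instance
  ∂AF = F − A.
This gives a 5×5 integer matrix of rank 4; reducing to Smith normal form yields diagonal entries (1,1,1,1).

Now H_k = ker ∂_k / im ∂_{k+1}, so:

  H_1: rank ker ∂_1 − rank ∂_2 = (5 − 4) − 0 = 1, and there is no ∂_2, so H_1 = Z.

(K is a triangulation of the circle S^1.)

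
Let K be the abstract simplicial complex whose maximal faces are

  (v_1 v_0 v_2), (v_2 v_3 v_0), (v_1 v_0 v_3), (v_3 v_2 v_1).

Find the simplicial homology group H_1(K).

We work with the vertex ordering v_0 < v_1 < v_2 < v_3. The simplices of K, each written with vertices in increasing order, are:

  0-simplices (4): [v_0], [v_1], [v_2], [v_3]
  1-simplices (6): [v_0,v_1], [v_0,v_2], [v_0,v_3], [v_1,v_2], [v_1,v_3], [v_2,v_3]
  2-simplices (4): [v_0,v_1,v_2], [v_0,v_1,v_3], [v_0,v_2,v_3], [v_1,v_2,v_3]

so the chain groups are C_0 ≅ Z^4, C_1 ≅ Z^6, C_2 ≅ Z^4.

Boundary ∂_1: C_1 → C_0 maps an edge to its endpoints' difference, ∂[p,q] = q − p. For instance
  ∂[v_1,v_2] = [v_2] − [v_1].
The 4×6 boundary matrix has rank 3 and Smith normal form diag(1,1,1).

∂_2: C_2 → C_1 maps a triangle to the signed sum of its edges. For instance
  ∂[v_0,v_2,v_3] = [v_2,v_3] − [v_0,v_3] + [v_0,v_2],
  ∂[v_0,v_1,v_3] = [v_1,v_3] − [v_0,v_3] + [v_0,v_1].
The resulting 6×4 matrix has rank 3, and its Smith normal form has invariant factors (1,1,1).

Now H_k = ker ∂_k / im ∂_{k+1}, so:

  H_1: rank ker ∂_1 − rank ∂_2 = (6 − 3) − 3 = 0, and the invariant factors of ∂_2 are all 1, so H_1 = 0.

H_1 ≅ 0.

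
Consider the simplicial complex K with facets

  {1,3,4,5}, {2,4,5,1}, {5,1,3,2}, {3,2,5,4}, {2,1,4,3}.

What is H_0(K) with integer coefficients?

Fix the vertex order 1 < 2 < 3 < 4 < 5 and write every simplex with vertices in increasing order. Then dim K = 3 and the simplices of K are:

  0-simplices (5): [1], [2], [3], [4], [5]
  1-simplices (10): [1,2], [1,3], [1,4], [1,5], [2,3], [2,4], [2,5], [3,4], [3,5], [4,5]
  2-simplices (10): [1,2,3], [1,2,4], [1,2,5], [1,3,4], [1,3,5], [1,4,5], [2,3,4], [2,3,5], [2,4,5], [3,4,5]
  3-simplices (5): [1,2,3,4], [1,2,3,5], [1,2,4,5], [1,3,4,5], [2,3,4,5]

giving chain groups C_0 ≅ Z^5, C_1 ≅ Z^10, C_2 ≅ Z^10, C_3 ≅ Z^5.

Boundary ∂_1: C_1 → C_0 sends each edge [p,q] (with p < q) to q − p. For instance
  ∂[2,4] = [4] − [2].
The 5×10 boundary matrix has rank 4 and Smith normal form diag(1,1,1,1).

The boundary map ∂_2: C_2 → C_1 maps a triangle to the signed sum of its edges. For instance
  ∂[1,3,5] = [3,5] − [1,5] + [1,3],
  ∂[1,2,5] = [2,5] − [1,5] + [1,2].
This gives a 10×10 integer matrix of rank 6; reducing to Smith normal form yields diagonal entries (1,1,1,1,1,1).

The boundary map ∂_3: C_3 → C_2 sends each 3-simplex σ to the alternating sum Σ_i (−1)^i (σ with its i-th vertex removed). For instance
  ∂[1,3,4,5] = [3,4,5] − [1,4,5] + [1,3,5] − [1,3,4],
  ∂[1,2,3,4] = [2,3,4] − [1,3,4] + [1,2,4] − [1,2,3].
This gives a 10×5 integer matrix of rank 4; reducing to Smith normal form yields diagonal entries (1,1,1,1).

From H_k ≅ ker(∂_k) / im(∂_{k+1}) we obtain:

  H_0: rank C_0 − rank ∂_1 = 5 − 4 = 1, and the invariant factors of ∂_1 are all 1, so H_0 ≅ Z.

(K is a triangulation of the 3-sphere S^3.)

H_0 = Z.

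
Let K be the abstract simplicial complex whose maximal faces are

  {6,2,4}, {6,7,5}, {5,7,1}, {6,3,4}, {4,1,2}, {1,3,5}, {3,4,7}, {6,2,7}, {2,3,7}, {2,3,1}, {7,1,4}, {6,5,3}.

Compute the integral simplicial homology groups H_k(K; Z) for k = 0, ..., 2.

H_0 = Z,  H_1 = Z/2Z,  H_2 = 0.

Fix the vertex order 1 < 2 < 3 < 4 < 5 < 6 < 7 and write every simplex with vertices in increasing order. Then dim K = 2 and the simplices of K are:

  0-simplices (7): [1], [2], [3], [4], [5], [6], [7]
  1-simplices (18): [1,2], [1,3], [1,4], [1,5], [1,7], [2,3], [2,4], [2,6], [2,7], [3,4], [3,5], [3,6], [3,7], [4,6], [4,7], [5,6], [5,7], [6,7]
  2-simplices (12): [1,2,3], [1,2,4], [1,3,5], [1,4,7], [1,5,7], [2,3,7], [2,4,6], [2,6,7], [3,4,6], [3,4,7], [3,5,6], [5,6,7]

so the chain groups are C_0 ≅ Z^7, C_1 ≅ Z^18, C_2 ≅ Z^12.

Boundary ∂_1: C_1 → C_0 sends each edge [p,q] (with p < q) to q − p. For instance
  ∂[3,6] = [6] − [3].
This gives a 7×18 integer matrix of rank 6; reducing to Smith normal form yields diagonal entries (1,1,1,1,1,1).

Boundary ∂_2: C_2 → C_1 acts by ∂[p,q,r] = [q,r] − [p,r] + [p,q]. For instance
  ∂[1,3,5] = [3,5] − [1,5] + [1,3],
  ∂[1,5,7] = [5,7] − [1,7] + [1,5].
The 18×12 boundary matrix has rank 12 and Smith normal form diag(1,1,1,1,1,1,1,1,1,1,1,2).

Computing H_k = (kernel of ∂_k) / (image of ∂_{k+1}):

  H_0: rank C_0 − rank ∂_1 = 7 − 6 = 1, and the invariant factors of ∂_1 are all 1, so H_0 ≅ Z.
  H_1: rank ker ∂_1 − rank ∂_2 = (18 − 6) − 12 = 0, and ∂_2 has invariant factor 2 > 1, so H_1 ≅ Z/2Z.
  H_2: rank ker ∂_2 − rank ∂_3 = (12 − 12) − 0 = 0, and there is no ∂_3, so H_2 ≅ 0.

(K is a triangulation of the real projective plane RP^2.)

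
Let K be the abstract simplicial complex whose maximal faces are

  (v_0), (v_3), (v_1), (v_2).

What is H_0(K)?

H_0 ≅ Z^4.

We work with the vertex ordering v_0 < v_1 < v_2 < v_3. The simplices of K, each written with vertices in increasing order, are:

  0-simplices (4): [v_0], [v_1], [v_2], [v_3]

giving chain groups C_0 ≅ Z^4.

From H_k ≅ ker(∂_k) / im(∂_{k+1}) we obtain:

  H_0: rank C_0 − rank ∂_1 = 4 − 0 = 4, and there is no ∂_1, so H_0 = Z^4.

(K is a triangulation of a set of 4 points.)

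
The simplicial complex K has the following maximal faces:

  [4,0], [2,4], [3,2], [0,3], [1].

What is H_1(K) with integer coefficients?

K has 5 vertices, 4 edges.
rank ∂_1 = 3, rank ∂_2 = 0 ⇒ b_1 = 4 − 3 − 0 = 1. So H_1 = Z.

H_1 ≅ Z.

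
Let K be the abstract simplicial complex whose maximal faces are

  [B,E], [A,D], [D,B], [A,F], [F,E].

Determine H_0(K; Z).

H_0 = Z.

We work with the vertex ordering A < B < D < E < F. The simplices of K, each written with vertices in increasing order, are:

  0-simplices (5): A, B, D, E, F
  1-simplices (5): AD, AF, BD, BE, EF

so the chain groups are C_0 ≅ Z^5, C_1 ≅ Z^5.

∂_1: C_1 → C_0 is given by ∂[p,q] = [q] − [p].
The resulting 5×5 matrix has rank 4, and its Smith normal form has invariant factors (1,1,1,1).

From H_k ≅ ker(∂_k) / im(∂_{k+1}) we obtain:

  H_0: rank C_0 − rank ∂_1 = 5 − 4 = 1, and the invariant factors of ∂_1 are all 1, so H_0 = Z.

(K is a triangulation of the circle S^1.)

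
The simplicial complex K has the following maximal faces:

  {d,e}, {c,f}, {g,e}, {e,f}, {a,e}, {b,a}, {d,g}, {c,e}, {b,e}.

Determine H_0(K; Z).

K has 7 vertices, 9 edges.
rank ∂_0 = 0, rank ∂_1 = 6 ⇒ b_0 = 7 − 0 − 6 = 1; all invariant factors of ∂_1 are 1 so no torsion. So H_0 = Z.

H_0 ≅ Z.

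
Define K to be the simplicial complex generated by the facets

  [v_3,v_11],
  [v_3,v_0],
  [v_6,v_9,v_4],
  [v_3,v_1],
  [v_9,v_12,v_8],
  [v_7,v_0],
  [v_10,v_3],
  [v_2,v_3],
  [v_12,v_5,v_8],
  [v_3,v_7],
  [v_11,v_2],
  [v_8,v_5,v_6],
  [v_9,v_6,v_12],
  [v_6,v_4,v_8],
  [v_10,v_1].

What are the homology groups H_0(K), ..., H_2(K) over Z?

We work with the vertex ordering v_0 < v_1 < v_2 < v_3 < v_4 < v_5 < v_6 < v_7 < v_8 < v_9 < v_10 < v_11 < v_12. The simplices of K, each written with vertices in increasing order, are:

  0-simplices (13): [v_0], [v_1], [v_2], [v_3], [v_4], [v_5], [v_6], [v_7], [v_8], [v_9], [v_10], [v_11], [v_12]
  1-simplices (21): (21 of them)
  2-simplices (6): [v_4,v_6,v_8], [v_4,v_6,v_9], [v_5,v_6,v_8], [v_5,v_8,v_12], [v_6,v_9,v_12], [v_8,v_9,v_12]

so the chain groups are C_0 ≅ Z^13, C_1 ≅ Z^21, C_2 ≅ Z^6.

∂_1: C_1 → C_0 is given by ∂[p,q] = [q] − [p].
The resulting 13×21 matrix has rank 11, and its Smith normal form has invariant factors (1,1,1,1,1,1,1,1,1,1,1).

∂_2: C_2 → C_1 acts by ∂[p,q,r] = [q,r] − [p,r] + [p,q]. For instance
  ∂[v_6,v_9,v_12] = [v_9,v_12] − [v_6,v_12] + [v_6,v_9],
  ∂[v_4,v_6,v_8] = [v_6,v_8] − [v_4,v_8] + [v_4,v_6].
As a 21×6 matrix over Z this has rank 6, with invariant factors (1,1,1,1,1,1).

Now H_k = ker ∂_k / im ∂_{k+1}, so:

  H_0: rank C_0 − rank ∂_1 = 13 − 11 = 2, and the invariant factors of ∂_1 are all 1, so H_0 ≅ Z^2.
  H_1: rank ker ∂_1 − rank ∂_2 = (21 − 11) − 6 = 4, and the invariant factors of ∂_2 are all 1, so H_1 ≅ Z^4.
  H_2: rank ker ∂_2 − rank ∂_3 = (6 − 6) − 0 = 0, and there is no ∂_3, so H_2 ≅ 0.

(K is a triangulation of the disjoint union of a wedge of 3 circles and the cylinder S^1 x I.)

H_0 = Z^2,  H_1 = Z^4,  H_2 = 0.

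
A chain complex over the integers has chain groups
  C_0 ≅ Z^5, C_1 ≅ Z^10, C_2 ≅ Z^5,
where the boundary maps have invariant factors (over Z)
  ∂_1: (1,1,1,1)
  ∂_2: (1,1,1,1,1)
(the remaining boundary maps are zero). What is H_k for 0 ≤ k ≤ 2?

H_0 ≅ Z,  H_1 ≅ Z,  H_2 = 0.

H_0: b_0 = 5 − 0 − 4 = 1; torsion from ∂_1 factors > 1: none. So H_0 ≅ Z.
H_1: b_1 = 10 − 4 − 5 = 1; torsion from ∂_2 factors > 1: none. So H_1 ≅ Z.
H_2: b_2 = 5 − 5 − 0 = 0; torsion from ∂_3 factors > 1: none. So H_2 ≅ 0.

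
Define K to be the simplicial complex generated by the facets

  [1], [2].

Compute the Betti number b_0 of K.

Take the total order 1 < 2 on the vertex set. Then K (dimension 0) consists of the simplices:

  0-simplices (2): [1], [2]

so the chain groups are C_0 ≅ Z^2.

From H_k ≅ ker(∂_k) / im(∂_{k+1}) we obtain:

  H_0: rank C_0 − rank ∂_1 = 2 − 0 = 2, and there is no ∂_1, so H_0 ≅ Z^2.

Hence the Betti numbers are b_0 = 2.

b_0 = 2.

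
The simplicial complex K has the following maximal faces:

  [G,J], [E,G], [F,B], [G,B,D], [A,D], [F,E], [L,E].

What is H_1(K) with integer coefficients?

H_1 ≅ Z.

K has 8 vertices, 9 edges, 1 triangle.
rank ∂_1 = 7, rank ∂_2 = 1 ⇒ b_1 = 9 − 7 − 1 = 1; all invariant factors of ∂_2 are 1 so no torsion. So H_1 = Z.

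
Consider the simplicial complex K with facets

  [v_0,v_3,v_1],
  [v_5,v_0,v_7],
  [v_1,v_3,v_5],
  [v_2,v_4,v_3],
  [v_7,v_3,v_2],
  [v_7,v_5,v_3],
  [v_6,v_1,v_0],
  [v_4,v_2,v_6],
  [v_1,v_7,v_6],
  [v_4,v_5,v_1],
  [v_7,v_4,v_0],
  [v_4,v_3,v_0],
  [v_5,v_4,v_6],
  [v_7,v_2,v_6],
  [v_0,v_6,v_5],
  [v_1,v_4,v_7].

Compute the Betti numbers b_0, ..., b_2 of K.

We work with the vertex ordering v_0 < v_1 < v_2 < v_3 < v_4 < v_5 < v_6 < v_7. The simplices of K, each written with vertices in increasing order, are:

  0-simplices (8): [v_0], [v_1], [v_2], [v_3], [v_4], [v_5], [v_6], [v_7]
  1-simplices (24): (24 of them)
  2-simplices (16): (16 of them)

so the chain groups are C_0 ≅ Z^8, C_1 ≅ Z^24, C_2 ≅ Z^16.

∂_1: C_1 → C_0 sends each edge [p,q] (with p < q) to q − p. For instance
  ∂[v_4,v_6] = [v_6] − [v_4].
This gives a 8×24 integer matrix of rank 7; reducing to Smith normal form yields diagonal entries (1,1,1,1,1,1,1).

Boundary ∂_2: C_2 → C_1 sends each 2-simplex [p,q,r] to [q,r] − [p,r] + [p,q]. For instance
  ∂[v_0,v_1,v_6] = [v_1,v_6] − [v_0,v_6] + [v_0,v_1],
  ∂[v_0,v_5,v_7] = [v_5,v_7] − [v_0,v_7] + [v_0,v_5].
As a 24×16 matrix over Z this has rank 15, with invariant factors (1,1,1,1,1,1,1,1,1,1,1,1,1,1,1).

Reading off H_k = ker ∂_k / im ∂_{k+1}:

  H_0: rank C_0 − rank ∂_1 = 8 − 7 = 1, and the invariant factors of ∂_1 are all 1, so H_0 ≅ Z.
  H_1: rank ker ∂_1 − rank ∂_2 = (24 − 7) − 15 = 2, and the invariant factors of ∂_2 are all 1, so H_1 ≅ Z^2.
  H_2: rank ker ∂_2 − rank ∂_3 = (16 − 15) − 0 = 1, and there is no ∂_3, so H_2 ≅ Z.

(K is a triangulation of the torus T^2.)

Hence the Betti numbers are b_0 = 1, b_1 = 2, b_2 = 1.

b_0 = 1, b_1 = 2, b_2 = 1.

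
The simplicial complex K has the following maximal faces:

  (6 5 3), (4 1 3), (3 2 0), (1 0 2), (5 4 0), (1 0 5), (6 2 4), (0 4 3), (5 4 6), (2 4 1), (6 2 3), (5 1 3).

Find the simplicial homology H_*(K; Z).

Take the total order 0 < 1 < 2 < 3 < 4 < 5 < 6 on the vertex set. Then K (dimension 2) consists of the simplices:

  0-simplices (7): [0], [1], [2], [3], [4], [5], [6]
  1-simplices (18): [0,1], [0,2], [0,3], [0,4], [0,5], [1,2], [1,3], [1,4], [1,5], [2,3], [2,4], [2,6], [3,4], [3,5], [3,6], [4,5], [4,6], [5,6]
  2-simplices (12): [0,1,2], [0,1,5], [0,2,3], [0,3,4], [0,4,5], [1,2,4], [1,3,4], [1,3,5], [2,3,6], [2,4,6], [3,5,6], [4,5,6]

giving chain groups C_0 ≅ Z^7, C_1 ≅ Z^18, C_2 ≅ Z^12.

Boundary ∂_1: C_1 → C_0 is given by ∂[p,q] = [q] − [p].
The resulting 7×18 matrix has rank 6, and its Smith normal form has invariant factors (1,1,1,1,1,1).

∂_2: C_2 → C_1 sends each 2-simplex [p,q,r] to [q,r] − [p,r] + [p,q]. For instance
  ∂[0,1,5] = [1,5] − [0,5] + [0,1],
  ∂[0,1,2] = [1,2] − [0,2] + [0,1].
The resulting 18×12 matrix has rank 12, and its Smith normal form has invariant factors (1,1,1,1,1,1,1,1,1,1,1,2).

Now H_k = ker ∂_k / im ∂_{k+1}, so:

  H_0: rank C_0 − rank ∂_1 = 7 − 6 = 1, and the invariant factors of ∂_1 are all 1, so H_0 = Z.
  H_1: rank ker ∂_1 − rank ∂_2 = (18 − 6) − 12 = 0, and ∂_2 has invariant factor 2 > 1, so H_1 = Z/2.
  H_2: rank ker ∂_2 − rank ∂_3 = (12 − 12) − 0 = 0, and there is no ∂_3, so H_2 = 0.

As a check, the Euler characteristic is 7 − 18 + 12 = 1, which agrees with 1 − 0 + 0 = 1.
(K is a triangulation of the real projective plane RP^2.)

H_0 ≅ Z,  H_1 ≅ Z/2,  H_2 = 0.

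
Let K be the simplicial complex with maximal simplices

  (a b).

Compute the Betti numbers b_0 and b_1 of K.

b_0 = 1, b_1 = 0.

Fix the vertex order a < b and write every simplex with vertices in increasing order. Then dim K = 1 and the simplices of K are:

  0-simplices (2): a, b
  1-simplices (1): ab

Hence C_0 ≅ Z^2, C_1 ≅ Z^1.

Boundary ∂_1: C_1 → C_0 sends each edge [p,q] (with p < q) to q − p. For instance
  ∂ab = b − a.
This gives a 2×1 integer matrix of rank 1; reducing to Smith normal form yields diagonal entries (1).

From H_k ≅ ker(∂_k) / im(∂_{k+1}) we obtain:

  H_0: rank C_0 − rank ∂_1 = 2 − 1 = 1, and the invariant factors of ∂_1 are all 1, so H_0 = Z.
  H_1: rank ker ∂_1 − rank ∂_2 = (1 − 1) − 0 = 0, and there is no ∂_2, so H_1 = 0.

(K is a triangulation of the 1-simplex.)

Hence the Betti numbers are b_0 = 1, b_1 = 0.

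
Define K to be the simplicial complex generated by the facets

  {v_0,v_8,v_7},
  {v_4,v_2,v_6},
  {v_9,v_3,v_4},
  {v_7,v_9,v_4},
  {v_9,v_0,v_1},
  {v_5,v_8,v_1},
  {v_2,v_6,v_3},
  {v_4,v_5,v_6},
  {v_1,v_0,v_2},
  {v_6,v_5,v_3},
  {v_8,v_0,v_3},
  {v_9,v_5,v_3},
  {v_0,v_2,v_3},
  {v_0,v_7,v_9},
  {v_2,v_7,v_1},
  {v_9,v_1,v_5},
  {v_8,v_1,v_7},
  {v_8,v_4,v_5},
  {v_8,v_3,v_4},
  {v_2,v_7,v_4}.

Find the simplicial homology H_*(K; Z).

H_0 ≅ Z,  H_1 ≅ Z × Z/2,  H_2 = 0.

Order the vertices as v_0 < v_1 < v_2 < v_3 < v_4 < v_5 < v_6 < v_7 < v_8 < v_9. Listing each simplex with vertices in this order, K has dimension 2 with simplices:

  0-simplices (10): [v_0], [v_1], [v_2], [v_3], [v_4], [v_5], [v_6], [v_7], [v_8], [v_9]
  1-simplices (30): (30 of them)
  2-simplices (20): (20 of them)

so the chain groups are C_0 ≅ Z^10, C_1 ≅ Z^30, C_2 ≅ Z^20.

Boundary ∂_1: C_1 → C_0 is given by ∂[p,q] = [q] − [p].
The 10×30 boundary matrix has rank 9 and Smith normal form diag(1,1,1,1,1,1,1,1,1).

The boundary map ∂_2: C_2 → C_1 sends each 2-simplex [p,q,r] to [q,r] − [p,r] + [p,q]. For instance
  ∂[v_1,v_7,v_8] = [v_7,v_8] − [v_1,v_8] + [v_1,v_7],
  ∂[v_0,v_2,v_3] = [v_2,v_3] − [v_0,v_3] + [v_0,v_2].
The 30×20 boundary matrix has rank 20 and Smith normal form diag(1,1,1,1,1,1,1,1,1,1,1,1,1,1,1,1,1,1,1,2).

Computing H_k = (kernel of ∂_k) / (image of ∂_{k+1}):

  H_0: rank C_0 − rank ∂_1 = 10 − 9 = 1, and the invariant factors of ∂_1 are all 1, so H_0 = Z.
  H_1: rank ker ∂_1 − rank ∂_2 = (30 − 9) − 20 = 1, and ∂_2 has invariant factor 2 > 1, so H_1 = Z × Z/2.
  H_2: rank ker ∂_2 − rank ∂_3 = (20 − 20) − 0 = 0, and there is no ∂_3, so H_2 = 0.

As a check, the Euler characteristic is 10 − 30 + 20 = 0, which agrees with 1 − 1 + 0 = 0.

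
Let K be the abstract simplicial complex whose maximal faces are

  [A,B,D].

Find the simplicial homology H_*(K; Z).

H_0 ≅ Z,  H_1 = 0,  H_2 = 0.

K has 3 vertices, 3 edges, 1 triangle.
rank ∂_0 = 0, rank ∂_1 = 2 ⇒ b_0 = 3 − 0 − 2 = 1; all invariant factors of ∂_1 are 1 so no torsion. So H_0 ≅ Z.
rank ∂_1 = 2, rank ∂_2 = 1 ⇒ b_1 = 3 − 2 − 1 = 0; all invariant factors of ∂_2 are 1 so no torsion. So H_1 ≅ 0.
rank ∂_2 = 1, rank ∂_3 = 0 ⇒ b_2 = 1 − 1 − 0 = 0. So H_2 ≅ 0.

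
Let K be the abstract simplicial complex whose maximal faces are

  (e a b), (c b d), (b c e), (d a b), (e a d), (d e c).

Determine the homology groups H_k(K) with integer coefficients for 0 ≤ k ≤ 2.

H_0 ≅ Z,  H_1 = 0,  H_2 ≅ Z.

Order the vertices as a < b < c < d < e. Listing each simplex with vertices in this order, K has dimension 2 with simplices:

  0-simplices (5): a, b, c, d, e
  1-simplices (9): ab, ad, ae, bc, bd, be, cd, ce, de
  2-simplices (6): abd, abe, ade, bcd, bce, cde

giving chain groups C_0 ≅ Z^5, C_1 ≅ Z^9, C_2 ≅ Z^6.

Boundary ∂_1: C_1 → C_0 is given by ∂[p,q] = [q] − [p].
This gives a 5×9 integer matrix of rank 4; reducing to Smith normal form yields diagonal entries (1,1,1,1).

Boundary ∂_2: C_2 → C_1 maps a triangle to the signed sum of its edges. For instance
  ∂abe = be − ae + ab,
  ∂bcd = cd − bd + bc.
As a 9×6 matrix over Z this has rank 5, with invariant factors (1,1,1,1,1).

From H_k ≅ ker(∂_k) / im(∂_{k+1}) we obtain:

  H_0: rank C_0 − rank ∂_1 = 5 − 4 = 1, and the invariant factors of ∂_1 are all 1, so H_0 = Z.
  H_1: rank ker ∂_1 − rank ∂_2 = (9 − 4) − 5 = 0, and the invariant factors of ∂_2 are all 1, so H_1 = 0.
  H_2: rank ker ∂_2 − rank ∂_3 = (6 − 5) − 0 = 1, and there is no ∂_3, so H_2 = Z.

As a check, the Euler characteristic is 5 − 9 + 6 = 2, which agrees with 1 − 0 + 1 = 2.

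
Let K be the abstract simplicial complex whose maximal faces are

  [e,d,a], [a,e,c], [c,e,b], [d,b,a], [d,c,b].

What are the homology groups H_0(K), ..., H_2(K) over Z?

We work with the vertex ordering a < b < c < d < e. The simplices of K, each written with vertices in increasing order, are:

  0-simplices (5): a, b, c, d, e
  1-simplices (10): ab, ac, ad, ae, bc, bd, be, cd, ce, de
  2-simplices (5): abd, ace, ade, bcd, bce

Hence C_0 ≅ Z^5, C_1 ≅ Z^10, C_2 ≅ Z^5.

Boundary ∂_1: C_1 → C_0 is given by ∂[p,q] = [q] − [p].
This gives a 5×10 integer matrix of rank 4; reducing to Smith normal form yields diagonal entries (1,1,1,1).

The boundary map ∂_2: C_2 → C_1 acts by ∂[p,q,r] = [q,r] − [p,r] + [p,q]. For instance
  ∂ace = ce − ae + ac,
  ∂bce = ce − be + bc.
The resulting 10×5 matrix has rank 5, and its Smith normal form has invariant factors (1,1,1,1,1).

Now H_k = ker ∂_k / im ∂_{k+1}, so:

  H_0: rank C_0 − rank ∂_1 = 5 − 4 = 1, and the invariant factors of ∂_1 are all 1, so H_0 = Z.
  H_1: rank ker ∂_1 − rank ∂_2 = (10 − 4) − 5 = 1, and the invariant factors of ∂_2 are all 1, so H_1 = Z.
  H_2: rank ker ∂_2 − rank ∂_3 = (5 − 5) − 0 = 0, and there is no ∂_3, so H_2 = 0.

H_0 = Z,  H_1 = Z,  H_2 = 0.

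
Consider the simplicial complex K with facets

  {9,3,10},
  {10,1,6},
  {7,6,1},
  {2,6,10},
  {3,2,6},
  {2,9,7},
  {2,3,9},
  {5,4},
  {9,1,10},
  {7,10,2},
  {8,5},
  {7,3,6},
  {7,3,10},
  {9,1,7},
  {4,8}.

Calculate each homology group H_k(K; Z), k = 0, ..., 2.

H_0 ≅ Z^2,  H_1 ≅ Z ⊕ Z/2Z,  H_2 = 0.

We work with the vertex ordering 1 < 2 < 3 < 4 < 5 < 6 < 7 < 8 < 9 < 10. The simplices of K, each written with vertices in increasing order, are:

  0-simplices (10): [1], [2], [3], [4], [5], [6], [7], [8], [9], [10]
  1-simplices (21): [1,6], [1,7], [1,9], [1,10], [2,3], [2,6], [2,7], [2,9], [2,10], [3,6], [3,7], [3,9], [3,10], [4,5], [4,8], [5,8], [6,7], [6,10], [7,9], [7,10], [9,10]
  2-simplices (12): [1,6,7], [1,6,10], [1,7,9], [1,9,10], [2,3,6], [2,3,9], [2,6,10], [2,7,9], [2,7,10], [3,6,7], [3,7,10], [3,9,10]

giving chain groups C_0 ≅ Z^10, C_1 ≅ Z^21, C_2 ≅ Z^12.

∂_1: C_1 → C_0 is given by ∂[p,q] = [q] − [p].
The 10×21 boundary matrix has rank 8 and Smith normal form diag(1,1,1,1,1,1,1,1).

∂_2: C_2 → C_1 sends each 2-simplex [p,q,r] to [q,r] − [p,r] + [p,q]. For instance
  ∂[3,9,10] = [9,10] − [3,10] + [3,9],
  ∂[1,9,10] = [9,10] − [1,10] + [1,9].
This gives a 21×12 integer matrix of rank 12; reducing to Smith normal form yields diagonal entries (1,1,1,1,1,1,1,1,1,1,1,2).

Now H_k = ker ∂_k / im ∂_{k+1}, so:

  H_0: rank C_0 − rank ∂_1 = 10 − 8 = 2, and the invariant factors of ∂_1 are all 1, so H_0 = Z^2.
  H_1: rank ker ∂_1 − rank ∂_2 = (21 − 8) − 12 = 1, and ∂_2 has invariant factor 2 > 1, so H_1 = Z ⊕ Z/2Z.
  H_2: rank ker ∂_2 − rank ∂_3 = (12 − 12) − 0 = 0, and there is no ∂_3, so H_2 = 0.

(K is a triangulation of the disjoint union of the circle S^1 and the real projective plane RP^2.)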